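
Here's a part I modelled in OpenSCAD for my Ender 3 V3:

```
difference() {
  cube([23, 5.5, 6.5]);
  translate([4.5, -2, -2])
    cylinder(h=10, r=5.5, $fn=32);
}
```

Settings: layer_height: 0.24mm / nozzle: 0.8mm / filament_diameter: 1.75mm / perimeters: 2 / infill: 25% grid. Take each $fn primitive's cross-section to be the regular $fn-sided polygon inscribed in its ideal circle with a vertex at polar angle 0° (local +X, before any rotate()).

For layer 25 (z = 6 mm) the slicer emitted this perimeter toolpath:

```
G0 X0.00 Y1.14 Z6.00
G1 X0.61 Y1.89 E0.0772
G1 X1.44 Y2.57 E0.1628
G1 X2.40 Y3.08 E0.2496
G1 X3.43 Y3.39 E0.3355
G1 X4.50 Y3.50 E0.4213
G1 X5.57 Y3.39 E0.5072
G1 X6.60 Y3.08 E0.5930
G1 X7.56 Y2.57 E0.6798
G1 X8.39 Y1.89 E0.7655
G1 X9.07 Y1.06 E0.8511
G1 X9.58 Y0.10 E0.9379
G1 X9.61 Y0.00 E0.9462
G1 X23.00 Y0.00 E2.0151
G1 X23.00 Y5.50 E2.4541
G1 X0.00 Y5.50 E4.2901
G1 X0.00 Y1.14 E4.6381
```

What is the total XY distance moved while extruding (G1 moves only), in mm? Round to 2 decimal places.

58.10 mm

Sum the Euclidean lengths of each G1 segment: total = 58.10 mm.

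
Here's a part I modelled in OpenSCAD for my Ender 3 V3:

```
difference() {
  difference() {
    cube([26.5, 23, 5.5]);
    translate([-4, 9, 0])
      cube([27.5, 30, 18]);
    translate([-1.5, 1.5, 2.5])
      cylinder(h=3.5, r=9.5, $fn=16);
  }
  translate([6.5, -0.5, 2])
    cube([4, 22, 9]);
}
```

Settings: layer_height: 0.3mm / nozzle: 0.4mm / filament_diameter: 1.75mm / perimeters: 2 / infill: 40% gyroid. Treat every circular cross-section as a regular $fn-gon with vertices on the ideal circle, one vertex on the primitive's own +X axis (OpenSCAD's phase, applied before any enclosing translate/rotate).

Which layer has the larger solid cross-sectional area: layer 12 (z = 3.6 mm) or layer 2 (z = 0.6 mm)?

layer 2 (z = 0.6 mm)

Layer 12 (z = 3.6): the cube is present — its section is the full 26.5×23 rectangle (area 609.50 mm²); the cube at (-4, 9) is present — its section is the full 27.5×30 rectangle (area 825.00 mm²); the r=9.5 cylinder at (-1.5, 1.5) gives a regular 16-gon of circumradius 9.5 (constant along its height) (area = (16/2)·9.500²·sin(360°/16) = 276.30 mm²); After the difference (first − rest): starting from the 26.5×23 cube (609.50 mm²), the 27.5×30 cube at (-4, 9) partially overlaps it — only the 329.00 mm² overlap (of its 825.00 mm²) is removed, clipping the outline; the r=9.5 cylinder at (-1.5, 1.5) partially overlaps it — only the 62.42 mm² overlap (of its 276.30 mm²) is removed, clipping the outline — area = 218.08 mm²; the 4×22 cube at (6.5, -0.5) contributes its full rectangle (area 88.00 mm²); Subtracting the remaining from the first: starting from the result so far (218.08 mm²), the 4×22 cube at (6.5, -0.5) partially overlaps it — only the 29.38 mm² overlap (of its 88.00 mm²) is removed, clipping the outline — area = 188.69 mm². So its area = 188.69 mm². Layer 2 (z = 0.6): the cube is present — its section is the full 26.5×23 rectangle (area 609.50 mm²); the cube at (-4, 9) is present — its section is the full 27.5×30 rectangle (area 825.00 mm²); the cylinder at (-1.5, 1.5) is not intersected at this z (z outside [2.5, 6]); Subtracting the remaining from the first: starting from the 26.5×23 cube (609.50 mm²), the 27.5×30 cube at (-4, 9) partially overlaps it — only the 329.00 mm² overlap (of its 825.00 mm²) is removed, clipping the outline — area = 280.50 mm²; the cube at (6.5, -0.5) is absent (z outside [2, 11]); Subtracting the remaining from the first: none of the subtracted shapes is present at this height, so the result so far is unchanged — area = 280.50 mm². So its area = 280.50 mm². Layer 2 is larger (280.50 vs 188.69 mm²).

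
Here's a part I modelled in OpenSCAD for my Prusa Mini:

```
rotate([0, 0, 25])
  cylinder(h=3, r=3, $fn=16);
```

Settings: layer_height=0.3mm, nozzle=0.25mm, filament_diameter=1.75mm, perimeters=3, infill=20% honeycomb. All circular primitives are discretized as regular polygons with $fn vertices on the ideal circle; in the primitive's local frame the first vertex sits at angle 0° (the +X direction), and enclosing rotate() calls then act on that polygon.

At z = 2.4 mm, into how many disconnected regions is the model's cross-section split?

At z = 2.4 mm: the r=3 cylinder gives a regular 16-gon of circumradius 3 (constant along its height); (rotated 25° about Z; rotation is an isometry so areas/perimeters/island counts are preserved). The result has 1 disconnected region.

1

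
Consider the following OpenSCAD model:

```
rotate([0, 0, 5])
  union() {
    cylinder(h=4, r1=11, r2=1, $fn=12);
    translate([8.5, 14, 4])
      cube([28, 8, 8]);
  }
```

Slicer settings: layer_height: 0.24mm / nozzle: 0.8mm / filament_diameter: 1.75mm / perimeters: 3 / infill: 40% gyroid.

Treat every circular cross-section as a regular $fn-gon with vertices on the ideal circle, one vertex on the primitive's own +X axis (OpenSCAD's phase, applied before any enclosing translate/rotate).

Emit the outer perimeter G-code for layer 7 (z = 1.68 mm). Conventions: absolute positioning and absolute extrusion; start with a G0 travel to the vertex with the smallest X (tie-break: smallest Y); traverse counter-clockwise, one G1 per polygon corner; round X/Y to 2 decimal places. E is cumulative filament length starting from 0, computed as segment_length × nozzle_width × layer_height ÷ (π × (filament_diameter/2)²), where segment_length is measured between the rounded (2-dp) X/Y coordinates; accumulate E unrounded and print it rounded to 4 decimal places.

At z = 1.68 mm: the cone (r1=11→r2=1) has section circumradius 6.800 here — a regular 12-gon; the cube at (8.5, 14) is absent (z outside [4, 12]); Merging all regions: only the cone is present, so the union is just that shape — 1 connected region; (rotated 5° about Z; rotation is an isometry so areas/perimeters/island counts are preserved). The outline is a single polygon with 12 vertices. Extrusion per mm of travel: 0.8 × 0.24 / (π × 0.875²) = 0.079824. Accumulating E over each segment gives final E = 3.3702.

G0 X-6.77 Y-0.59 Z1.68
G1 X-5.57 Y-3.90 E0.2810
G1 X-2.87 Y-6.16 E0.5621
G1 X0.59 Y-6.77 E0.8426
G1 X3.90 Y-5.57 E1.1236
G1 X6.16 Y-2.87 E1.4047
G1 X6.77 Y0.59 E1.6851
G1 X5.57 Y3.90 E1.9662
G1 X2.87 Y6.16 E2.2472
G1 X-0.59 Y6.77 E2.5277
G1 X-3.90 Y5.57 E2.8087
G1 X-6.16 Y2.87 E3.0898
G1 X-6.77 Y-0.59 E3.3702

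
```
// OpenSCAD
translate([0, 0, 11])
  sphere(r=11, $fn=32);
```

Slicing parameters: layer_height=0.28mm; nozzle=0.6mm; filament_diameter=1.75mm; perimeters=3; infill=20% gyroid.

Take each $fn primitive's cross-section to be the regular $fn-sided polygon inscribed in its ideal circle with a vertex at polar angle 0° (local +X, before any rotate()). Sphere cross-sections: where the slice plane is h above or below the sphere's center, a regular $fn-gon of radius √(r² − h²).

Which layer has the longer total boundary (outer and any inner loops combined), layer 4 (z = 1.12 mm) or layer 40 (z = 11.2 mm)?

layer 40 (z = 11.2 mm)

Layer 4 (z = 1.12): the r=11 sphere slices to a regular 32-gon of circumradius 4.836 (√(r²−h²) with h=9.88 from center) (perimeter = 2·32·4.836·sin(180°/32) = 30.34 mm). So its perimeter = 30.34 mm. Layer 40 (z = 11.2): the r=11 sphere contributes a regular 32-gon of circumradius √(11²−0.2²) = 10.998 (perimeter = 2·32·10.998·sin(180°/32) = 68.99 mm). So its perimeter = 68.99 mm. Layer 40 is larger (68.99 vs 30.34 mm).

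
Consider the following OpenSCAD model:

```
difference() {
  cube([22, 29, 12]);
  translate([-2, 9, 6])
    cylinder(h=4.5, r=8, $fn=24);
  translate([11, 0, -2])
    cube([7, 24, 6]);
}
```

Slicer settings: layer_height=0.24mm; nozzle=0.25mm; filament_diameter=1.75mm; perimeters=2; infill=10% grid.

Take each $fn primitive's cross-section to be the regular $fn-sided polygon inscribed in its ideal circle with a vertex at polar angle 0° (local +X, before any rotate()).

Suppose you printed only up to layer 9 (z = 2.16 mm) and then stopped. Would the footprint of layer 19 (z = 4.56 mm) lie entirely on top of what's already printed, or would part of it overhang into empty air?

Compare the two slices. At z = 2.16: the cube is present — its section is the full 22×29 rectangle (area 638.00 mm²); the cylinder at (-2, 9) does not reach this height (z outside [6, 10.5]); the 7×24 cube at (11, 0) contributes its full rectangle (area 168.00 mm²); Subtracting the remaining from the first: starting from the 22×29 cube (638.00 mm²), the 7×24 cube at (11, 0) lies inside it touching the edge (removes its full 168.00 mm²) — area = 470.00 mm². At z = 4.56: the 22×29 cube contributes its full rectangle (area 638.00 mm²); the cylinder at (-2, 9) is absent (z outside [6, 10.5]); the cube at (11, 0) does not reach this height (z outside [-2, 4]); Taking the first minus the rest: none of the subtracted shapes is present at this height, so the 22×29 cube is unchanged — area = 638.00 mm². Checking containment: at z = 4.56 the cross-section extends beyond the z = 2.16 cross-section by about 168.00 mm².

part overhangs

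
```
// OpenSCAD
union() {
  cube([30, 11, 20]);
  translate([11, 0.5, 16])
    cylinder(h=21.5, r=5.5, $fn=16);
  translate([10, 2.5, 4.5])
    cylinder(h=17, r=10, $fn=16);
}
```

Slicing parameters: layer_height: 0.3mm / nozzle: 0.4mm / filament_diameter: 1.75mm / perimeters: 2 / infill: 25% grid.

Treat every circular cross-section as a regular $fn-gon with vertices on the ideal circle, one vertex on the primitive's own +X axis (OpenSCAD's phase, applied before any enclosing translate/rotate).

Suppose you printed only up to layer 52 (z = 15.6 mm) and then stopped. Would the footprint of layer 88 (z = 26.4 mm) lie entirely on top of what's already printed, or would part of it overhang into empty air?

Compare the two slices. At z = 15.6: the cube (footprint 30×11) is included at this height (area 330.00 mm²); the cylinder at (11, 0.5) is absent (z outside [16, 37.5]); the r=10 cylinder at (10, 2.5) gives a regular 16-gon of circumradius 10 (constant along its height) (area = (16/2)·10.000²·sin(360°/16) = 306.15 mm²); Merging all regions: the regions partially overlap — summed areas 636.15 mm² minus the doubly-counted overlap 192.45 mm² gives 443.70 mm² — area = 443.70 mm². At z = 26.4: the cube does not reach this height (z outside [0, 20]); the r=5.5 cylinder at (11, 0.5) gives a regular 16-gon of circumradius 5.5 (constant along its height) (area = (16/2)·5.500²·sin(360°/16) = 92.61 mm²); the cylinder at (10, 2.5) is absent (z outside [4.5, 21.5]); Taking the union: only the r=5.5 cylinder at (11, 0.5) is present, so the union is just that shape — area = 92.61 mm². Checking containment: the cross-section at z = 26.4 is a subset of the cross-section at z = 15.6.

entirely on top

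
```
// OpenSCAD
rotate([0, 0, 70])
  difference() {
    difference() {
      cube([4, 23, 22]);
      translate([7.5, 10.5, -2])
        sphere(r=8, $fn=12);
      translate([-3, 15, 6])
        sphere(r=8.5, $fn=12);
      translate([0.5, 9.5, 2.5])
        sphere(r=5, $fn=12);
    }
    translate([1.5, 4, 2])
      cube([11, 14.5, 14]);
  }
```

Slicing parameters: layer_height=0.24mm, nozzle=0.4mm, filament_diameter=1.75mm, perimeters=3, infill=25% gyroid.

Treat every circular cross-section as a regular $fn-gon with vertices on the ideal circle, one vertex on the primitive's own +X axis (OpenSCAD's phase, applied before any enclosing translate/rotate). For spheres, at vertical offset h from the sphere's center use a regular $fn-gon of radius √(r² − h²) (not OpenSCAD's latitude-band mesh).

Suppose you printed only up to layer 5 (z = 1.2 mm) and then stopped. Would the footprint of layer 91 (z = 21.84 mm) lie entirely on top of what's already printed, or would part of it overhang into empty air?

Compare the two slices. At z = 1.2: the cube (footprint 4×23) is included at this height (area 92.00 mm²); the r=8 sphere at (7.5, 10.5) slices to a regular 12-gon of circumradius 7.332 (√(r²−h²) with h=3.2 from center) (area = (12/2)·7.332²·sin(360°/12) = 161.28 mm²); the sphere at (-3, 15): section is a regular 12-gon, circumradius = √(r²−h²) = √(8.5²−4.8²) = 7.015 (area = (12/2)·7.015²·sin(360°/12) = 147.63 mm²); the r=5 sphere at (0.5, 9.5) slices to a regular 12-gon of circumradius 4.828 (√(r²−h²) with h=1.3 from center) (area = (12/2)·4.828²·sin(360°/12) = 69.93 mm²); Taking the first minus the rest: starting from the 4×23 cube (92.00 mm²), the r=8 sphere at (7.5, 10.5) partially overlaps it — only the 32.60 mm² overlap (of its 161.28 mm²) is removed, clipping the outline; the r=8.5 sphere at (-3, 15) partially overlaps it — only the 19.79 mm² overlap (of its 147.63 mm²) is removed, clipping the outline; the r=5 sphere at (0.5, 9.5) partially overlaps it — only the 5.74 mm² overlap (of its 69.93 mm²) is removed, clipping the outline — area = 33.87 mm²; the cube at (1.5, 4) is absent (z outside [2, 16]); After the difference (first − rest): none of the subtracted shapes is present at this height, so that combined region is unchanged — area = 33.87 mm²; (rotated 70° about Z; rotation is an isometry so areas/perimeters/island counts are preserved). At z = 21.84: the cube is present — its section is the full 4×23 rectangle (area 92.00 mm²); the sphere at (7.5, 10.5) is not intersected at this z (|z−center|=23.840 > r=8); the sphere at (-3, 15) is not intersected at this z (|z−center|=15.840 > r=8.5); the sphere at (0.5, 9.5) is not intersected at this z (|z−center|=19.340 > r=5); Taking the first minus the rest: none of the subtracted shapes is present at this height, so the 4×23 cube is unchanged — area = 92.00 mm²; the cube at (1.5, 4) is not intersected at this z (z outside [2, 16]); After the difference (first − rest): none of the subtracted shapes is present at this height, so that combined region is unchanged — area = 92.00 mm²; (rotated 70° about Z; rotation is an isometry so areas/perimeters/island counts are preserved). Checking containment: at z = 21.84 the cross-section extends beyond the z = 1.2 cross-section by about 58.13 mm².

part overhangs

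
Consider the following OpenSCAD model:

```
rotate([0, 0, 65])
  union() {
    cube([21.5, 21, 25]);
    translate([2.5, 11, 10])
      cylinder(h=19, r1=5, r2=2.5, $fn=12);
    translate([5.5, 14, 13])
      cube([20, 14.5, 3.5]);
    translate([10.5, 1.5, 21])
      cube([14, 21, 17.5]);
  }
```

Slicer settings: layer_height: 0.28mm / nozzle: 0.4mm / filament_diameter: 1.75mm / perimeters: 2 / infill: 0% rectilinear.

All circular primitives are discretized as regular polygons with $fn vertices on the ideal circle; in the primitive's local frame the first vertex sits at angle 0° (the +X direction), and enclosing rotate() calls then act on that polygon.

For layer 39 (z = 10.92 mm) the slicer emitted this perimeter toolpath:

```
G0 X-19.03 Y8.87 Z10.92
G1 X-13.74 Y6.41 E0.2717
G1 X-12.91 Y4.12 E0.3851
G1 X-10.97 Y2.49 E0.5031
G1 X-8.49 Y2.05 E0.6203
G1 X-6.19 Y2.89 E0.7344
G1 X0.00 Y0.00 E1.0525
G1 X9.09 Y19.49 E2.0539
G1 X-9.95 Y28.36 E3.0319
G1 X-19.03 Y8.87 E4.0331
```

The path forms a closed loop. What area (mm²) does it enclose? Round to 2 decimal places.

464.52 mm²

Apply the shoelace formula to the sequence of (X, Y) vertices; enclosed area = 464.52 mm².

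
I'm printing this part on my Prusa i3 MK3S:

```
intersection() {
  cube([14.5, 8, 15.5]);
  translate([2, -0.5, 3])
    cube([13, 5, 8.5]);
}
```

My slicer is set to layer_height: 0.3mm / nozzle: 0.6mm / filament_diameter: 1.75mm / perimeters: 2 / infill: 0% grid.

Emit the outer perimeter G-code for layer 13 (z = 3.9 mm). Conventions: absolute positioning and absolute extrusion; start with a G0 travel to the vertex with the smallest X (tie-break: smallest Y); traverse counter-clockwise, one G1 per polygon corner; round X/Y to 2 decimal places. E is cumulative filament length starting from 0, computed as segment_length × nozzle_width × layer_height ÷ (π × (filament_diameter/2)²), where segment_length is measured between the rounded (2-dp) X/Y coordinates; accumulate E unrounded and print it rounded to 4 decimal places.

G0 X2.00 Y0.00 Z3.90
G1 X14.50 Y0.00 E0.9354
G1 X14.50 Y4.50 E1.2722
G1 X2.00 Y4.50 E2.2076
G1 X2.00 Y0.00 E2.5444

At z = 3.9 mm: the cube (footprint 14.5×8) is included at this height; the 13×5 cube at (2, -0.5) contributes its full rectangle; After intersecting: the 13×5 cube at (2, -0.5) partially overlaps the 14.5×8 cube; clipping to the common part keeps 56.25 mm² — 1 connected region. The outline is a single polygon with 4 vertices. Extrusion per mm of travel: 0.6 × 0.3 / (π × 0.875²) = 0.074835. Accumulating E over each segment gives final E = 2.5444.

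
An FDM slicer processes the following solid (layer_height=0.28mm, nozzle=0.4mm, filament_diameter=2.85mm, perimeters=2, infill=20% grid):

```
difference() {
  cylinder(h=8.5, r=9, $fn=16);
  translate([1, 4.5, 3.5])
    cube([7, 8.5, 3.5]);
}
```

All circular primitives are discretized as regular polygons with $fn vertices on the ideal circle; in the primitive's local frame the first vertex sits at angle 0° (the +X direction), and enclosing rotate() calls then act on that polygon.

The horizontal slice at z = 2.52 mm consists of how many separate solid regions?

At z = 2.52 mm: the cylinder: section is a regular 16-gon, circumradius r=9; the cube at (1, 4.5) is absent (z outside [3.5, 7]); Taking the first minus the rest: none of the subtracted shapes is present at this height, so the r=9 cylinder is unchanged — 1 connected region. The result has 1 disconnected region.

1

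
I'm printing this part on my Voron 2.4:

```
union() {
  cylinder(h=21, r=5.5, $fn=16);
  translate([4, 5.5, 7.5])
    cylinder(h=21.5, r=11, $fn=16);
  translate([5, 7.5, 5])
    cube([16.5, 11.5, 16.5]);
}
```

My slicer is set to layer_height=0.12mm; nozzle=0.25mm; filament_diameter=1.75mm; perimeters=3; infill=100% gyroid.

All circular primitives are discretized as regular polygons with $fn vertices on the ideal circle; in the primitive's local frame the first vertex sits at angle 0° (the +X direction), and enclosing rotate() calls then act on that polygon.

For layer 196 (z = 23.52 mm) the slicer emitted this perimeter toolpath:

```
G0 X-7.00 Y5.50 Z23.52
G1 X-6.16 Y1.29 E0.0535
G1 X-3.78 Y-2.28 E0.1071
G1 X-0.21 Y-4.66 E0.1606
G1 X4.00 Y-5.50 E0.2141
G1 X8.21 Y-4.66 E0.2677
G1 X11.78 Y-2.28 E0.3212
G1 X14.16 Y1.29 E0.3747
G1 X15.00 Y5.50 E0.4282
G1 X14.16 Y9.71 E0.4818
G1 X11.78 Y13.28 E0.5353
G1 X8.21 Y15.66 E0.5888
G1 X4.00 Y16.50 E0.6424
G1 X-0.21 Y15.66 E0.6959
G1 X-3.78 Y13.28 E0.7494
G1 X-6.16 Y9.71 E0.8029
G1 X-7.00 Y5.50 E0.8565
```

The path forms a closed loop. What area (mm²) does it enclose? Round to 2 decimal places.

Apply the shoelace formula to the sequence of (X, Y) vertices; enclosed area = 370.40 mm².

370.40 mm²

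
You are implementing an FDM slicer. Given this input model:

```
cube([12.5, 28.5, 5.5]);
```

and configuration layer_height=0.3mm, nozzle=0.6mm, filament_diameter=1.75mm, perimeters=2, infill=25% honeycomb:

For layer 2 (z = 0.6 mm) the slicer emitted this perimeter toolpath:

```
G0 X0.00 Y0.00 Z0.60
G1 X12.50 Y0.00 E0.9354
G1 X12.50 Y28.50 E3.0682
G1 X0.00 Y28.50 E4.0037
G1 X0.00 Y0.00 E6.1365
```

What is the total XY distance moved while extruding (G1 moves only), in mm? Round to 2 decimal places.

82.00 mm

Sum the Euclidean lengths of each G1 segment: total = 82.00 mm.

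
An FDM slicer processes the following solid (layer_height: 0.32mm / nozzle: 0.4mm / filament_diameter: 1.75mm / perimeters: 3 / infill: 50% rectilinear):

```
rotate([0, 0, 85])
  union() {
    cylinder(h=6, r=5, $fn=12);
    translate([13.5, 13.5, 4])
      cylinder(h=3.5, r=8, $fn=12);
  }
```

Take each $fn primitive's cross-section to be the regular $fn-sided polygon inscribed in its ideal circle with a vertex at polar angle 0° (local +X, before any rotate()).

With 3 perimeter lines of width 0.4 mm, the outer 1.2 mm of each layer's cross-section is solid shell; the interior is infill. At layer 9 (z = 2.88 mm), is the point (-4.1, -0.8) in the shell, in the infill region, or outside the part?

At z = 2.88 mm: the cylinder: section is a regular 12-gon, circumradius r=5; the cylinder at (13.5, 13.5) is not intersected at this z (z outside [4, 7.5]); Combining (union): only the r=5 cylinder is present, so the union is just that shape — 1 connected region; (whole slice rotated 85° about Z — lengths, areas and connectivity unchanged). Overall, the cross-section is a single solid region. Undo the 85° rotation: the query point maps to (-1.154, 4.015) in the un-rotated model frame. The nearest boundary edge runs (0.00, 5.00)→(-2.50, 4.33); distance from the point to it = 0.65 mm. The point is inside the cross-section, 0.65 mm from the nearest boundary — within the 1.2 mm shell band (3 × 0.4).

shell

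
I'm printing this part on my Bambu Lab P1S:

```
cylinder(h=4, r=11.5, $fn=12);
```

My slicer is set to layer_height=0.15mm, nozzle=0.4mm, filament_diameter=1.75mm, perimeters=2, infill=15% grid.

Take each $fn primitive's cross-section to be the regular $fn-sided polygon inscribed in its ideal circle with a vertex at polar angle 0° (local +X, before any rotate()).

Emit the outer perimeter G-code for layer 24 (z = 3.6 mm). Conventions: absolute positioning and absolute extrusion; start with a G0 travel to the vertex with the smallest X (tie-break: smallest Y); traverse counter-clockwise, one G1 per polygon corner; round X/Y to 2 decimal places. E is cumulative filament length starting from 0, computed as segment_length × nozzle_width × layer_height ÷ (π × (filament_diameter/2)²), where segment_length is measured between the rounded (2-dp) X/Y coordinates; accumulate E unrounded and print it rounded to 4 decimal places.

At z = 3.6 mm: the r=11.5 cylinder contributes a regular 12-gon of circumradius 11.5. The outline is a single polygon with 12 vertices. Extrusion per mm of travel: 0.4 × 0.15 / (π × 0.875²) = 0.024945. Accumulating E over each segment gives final E = 1.7820.

G0 X-11.50 Y0.00 Z3.60
G1 X-9.96 Y-5.75 E0.1485
G1 X-5.75 Y-9.96 E0.2970
G1 X0.00 Y-11.50 E0.4455
G1 X5.75 Y-9.96 E0.5940
G1 X9.96 Y-5.75 E0.7425
G1 X11.50 Y0.00 E0.8910
G1 X9.96 Y5.75 E1.0395
G1 X5.75 Y9.96 E1.1880
G1 X0.00 Y11.50 E1.3365
G1 X-5.75 Y9.96 E1.4850
G1 X-9.96 Y5.75 E1.6335
G1 X-11.50 Y0.00 E1.7820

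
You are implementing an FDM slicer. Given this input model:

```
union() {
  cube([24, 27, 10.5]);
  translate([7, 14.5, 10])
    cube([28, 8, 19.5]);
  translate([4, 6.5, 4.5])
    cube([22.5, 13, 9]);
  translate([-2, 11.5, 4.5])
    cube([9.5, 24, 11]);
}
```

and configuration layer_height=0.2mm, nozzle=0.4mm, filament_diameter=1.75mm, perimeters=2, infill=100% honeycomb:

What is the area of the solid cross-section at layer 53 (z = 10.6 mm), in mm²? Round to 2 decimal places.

617.50 mm²

At z = 10.6 mm: the cube is absent (z outside [0, 10.5]); the cube at (7, 14.5) is present — its section is the full 28×8 rectangle (area 224.00 mm²); the 22.5×13 cube at (4, 6.5) contributes its full rectangle (area 292.50 mm²); the cube at (-2, 11.5) (footprint 9.5×24) is included at this height (area 228.00 mm²); Combining (union): the regions partially overlap — summed areas 744.50 mm² minus the doubly-counted overlap 127.00 mm² gives 617.50 mm² — area = 617.50 mm². Overall, the cross-section is a single solid region. Net area = 617.50 mm².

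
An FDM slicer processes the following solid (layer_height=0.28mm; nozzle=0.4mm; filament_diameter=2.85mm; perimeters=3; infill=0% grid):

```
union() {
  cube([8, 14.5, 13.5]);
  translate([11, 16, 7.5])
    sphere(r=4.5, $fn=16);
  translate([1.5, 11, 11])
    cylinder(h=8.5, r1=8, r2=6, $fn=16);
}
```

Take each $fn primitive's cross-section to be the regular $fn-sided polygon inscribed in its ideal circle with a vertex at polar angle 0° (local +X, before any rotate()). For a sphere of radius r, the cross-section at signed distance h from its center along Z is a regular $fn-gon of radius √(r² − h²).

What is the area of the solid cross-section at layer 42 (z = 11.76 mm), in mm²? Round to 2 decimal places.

At z = 11.76 mm: the cube (footprint 8×14.5) is included at this height (area 116.00 mm²); the sphere at (11, 16): section is a regular 16-gon, circumradius = √(r²−h²) = √(4.5²−4.26²) = 1.450 (area = (16/2)·1.450²·sin(360°/16) = 6.44 mm²); the cone at (1.5, 11) contributes a regular 16-gon of circumradius 7.821 (interpolated between r1=8 and r2=6 at t=0.089) (area = (16/2)·7.821²·sin(360°/16) = 187.27 mm²); Merging all regions: the regions partially overlap — summed areas 309.71 mm² minus the doubly-counted overlap 82.87 mm² gives 226.84 mm² — area = 226.84 mm². Overall, the cross-section has 2 separate islands. Net area = 226.84 mm².

226.84 mm²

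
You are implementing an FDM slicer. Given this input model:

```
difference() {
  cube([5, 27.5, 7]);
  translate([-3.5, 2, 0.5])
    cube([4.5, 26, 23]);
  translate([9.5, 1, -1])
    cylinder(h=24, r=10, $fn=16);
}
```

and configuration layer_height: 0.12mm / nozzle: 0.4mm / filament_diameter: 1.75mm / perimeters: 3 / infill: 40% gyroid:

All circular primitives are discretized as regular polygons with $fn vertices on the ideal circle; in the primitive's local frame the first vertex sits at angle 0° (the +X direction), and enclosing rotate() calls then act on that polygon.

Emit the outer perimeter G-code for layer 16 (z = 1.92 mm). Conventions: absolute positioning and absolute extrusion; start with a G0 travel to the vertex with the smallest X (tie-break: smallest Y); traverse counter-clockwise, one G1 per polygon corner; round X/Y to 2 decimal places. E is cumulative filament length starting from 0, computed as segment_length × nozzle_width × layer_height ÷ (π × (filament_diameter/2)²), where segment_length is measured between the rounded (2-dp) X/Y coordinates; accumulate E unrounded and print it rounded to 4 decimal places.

G0 X1.00 Y5.93 Z1.92
G1 X2.43 Y8.07 E0.0514
G1 X5.00 Y9.79 E0.1131
G1 X5.00 Y27.50 E0.4665
G1 X1.00 Y27.50 E0.5463
G1 X1.00 Y5.93 E0.9768

At z = 1.92 mm: the cube is present — its section is the full 5×27.5 rectangle; the cube at (-3.5, 2) (footprint 4.5×26) is included at this height; the r=10 cylinder at (9.5, 1) gives a regular 16-gon of circumradius 10 (constant along its height); After the difference (first − rest): starting from the 5×27.5 cube, the 4.5×26 cube at (-3.5, 2) partially overlaps it — only the 25.50 mm² overlap (of its 117.00 mm²) is removed, clipping the outline; the r=10 cylinder at (9.5, 1) partially overlaps it — only the 34.96 mm² overlap (of its 306.15 mm²) is removed, clipping the outline — 1 connected region. The outline is a single polygon with 5 vertices. Extrusion per mm of travel: 0.4 × 0.12 / (π × 0.875²) = 0.019956. Accumulating E over each segment gives final E = 0.9768.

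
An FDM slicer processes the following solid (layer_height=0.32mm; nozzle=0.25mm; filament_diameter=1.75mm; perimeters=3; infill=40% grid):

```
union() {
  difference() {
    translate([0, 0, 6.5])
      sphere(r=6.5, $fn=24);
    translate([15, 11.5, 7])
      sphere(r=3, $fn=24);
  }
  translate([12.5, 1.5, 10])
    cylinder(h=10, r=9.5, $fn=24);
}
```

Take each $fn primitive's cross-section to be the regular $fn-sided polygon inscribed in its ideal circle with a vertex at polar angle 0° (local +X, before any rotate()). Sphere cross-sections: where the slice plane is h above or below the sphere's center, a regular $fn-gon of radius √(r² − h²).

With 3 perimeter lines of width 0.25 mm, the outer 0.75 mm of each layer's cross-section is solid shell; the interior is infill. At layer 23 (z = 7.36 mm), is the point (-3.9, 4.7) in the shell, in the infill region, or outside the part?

shell

At z = 7.36 mm: the sphere: section is a regular 24-gon, circumradius = √(r²−h²) = √(6.5²−0.86²) = 6.443; the r=3 sphere at (15, 11.5) slices to a regular 24-gon of circumradius 2.978 (√(r²−h²) with h=0.36 from center); After the difference (first − rest): starting from the r=6.5 sphere, the r=3 sphere at (15, 11.5) misses the remaining region (no effect) — 1 connected region; the cylinder at (12.5, 1.5) is not intersected at this z (z outside [10, 20]); Merging all regions: only the result so far is present, so the union is just that shape — 1 connected region. Overall, the cross-section is a single solid region. The nearest boundary edge runs (-4.56, 4.56)→(-3.22, 5.58); distance from the point to it = 0.28 mm. The point is inside the cross-section, 0.28 mm from the nearest boundary — within the 0.75 mm shell band (3 × 0.25).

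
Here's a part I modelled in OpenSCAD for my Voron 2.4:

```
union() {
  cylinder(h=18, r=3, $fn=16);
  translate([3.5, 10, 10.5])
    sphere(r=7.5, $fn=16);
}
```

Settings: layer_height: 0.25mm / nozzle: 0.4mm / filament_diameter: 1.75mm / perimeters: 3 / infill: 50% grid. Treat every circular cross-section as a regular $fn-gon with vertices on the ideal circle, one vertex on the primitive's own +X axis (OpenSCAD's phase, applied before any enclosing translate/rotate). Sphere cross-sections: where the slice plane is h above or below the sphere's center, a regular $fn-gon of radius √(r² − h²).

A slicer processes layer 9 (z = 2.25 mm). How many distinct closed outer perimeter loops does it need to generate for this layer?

At z = 2.25 mm: the cylinder: section is a regular 16-gon, circumradius r=3; the sphere at (3.5, 10) is absent (|z−center|=8.250 > r=7.5); Taking the union: only the r=3 cylinder is present, so the union is just that shape — 1 connected region. The result has 1 disconnected region.

1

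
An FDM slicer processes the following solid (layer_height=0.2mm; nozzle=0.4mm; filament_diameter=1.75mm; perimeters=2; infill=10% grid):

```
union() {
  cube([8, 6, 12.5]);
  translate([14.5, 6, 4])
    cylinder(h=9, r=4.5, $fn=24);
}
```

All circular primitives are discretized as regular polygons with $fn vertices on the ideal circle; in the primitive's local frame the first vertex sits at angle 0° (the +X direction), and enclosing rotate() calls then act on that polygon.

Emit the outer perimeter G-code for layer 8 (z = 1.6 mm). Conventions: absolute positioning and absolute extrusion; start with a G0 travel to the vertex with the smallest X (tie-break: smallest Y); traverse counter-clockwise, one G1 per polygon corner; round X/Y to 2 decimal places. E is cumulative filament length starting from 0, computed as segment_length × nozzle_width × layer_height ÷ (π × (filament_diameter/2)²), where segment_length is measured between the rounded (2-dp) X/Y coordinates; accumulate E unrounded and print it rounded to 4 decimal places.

G0 X0.00 Y0.00 Z1.60
G1 X8.00 Y0.00 E0.2661
G1 X8.00 Y6.00 E0.4656
G1 X0.00 Y6.00 E0.7317
G1 X0.00 Y0.00 E0.9313

At z = 1.6 mm: the cube is present — its section is the full 8×6 rectangle; the cylinder at (14.5, 6) is absent (z outside [4, 13]); Merging all regions: only the 8×6 cube is present, so the union is just that shape — 1 connected region. The outline is a single polygon with 4 vertices. Extrusion per mm of travel: 0.4 × 0.2 / (π × 0.875²) = 0.033260. Accumulating E over each segment gives final E = 0.9313.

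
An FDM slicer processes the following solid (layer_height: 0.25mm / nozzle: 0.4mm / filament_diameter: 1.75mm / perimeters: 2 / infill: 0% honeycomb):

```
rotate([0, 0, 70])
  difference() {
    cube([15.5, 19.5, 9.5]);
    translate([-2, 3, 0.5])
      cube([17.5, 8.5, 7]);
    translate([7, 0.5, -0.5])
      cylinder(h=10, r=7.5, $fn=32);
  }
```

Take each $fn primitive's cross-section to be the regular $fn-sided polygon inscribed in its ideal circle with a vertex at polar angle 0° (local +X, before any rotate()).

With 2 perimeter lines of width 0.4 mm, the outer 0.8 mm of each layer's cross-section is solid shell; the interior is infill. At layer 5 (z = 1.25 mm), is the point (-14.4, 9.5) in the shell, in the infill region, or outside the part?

infill

At z = 1.25 mm: the cube is present — its section is the full 15.5×19.5 rectangle; the cube at (-2, 3) (footprint 17.5×8.5) is included at this height; the cylinder at (7, 0.5): section is a regular 32-gon, circumradius r=7.5; After the difference (first − rest): starting from the 15.5×19.5 cube, the 17.5×8.5 cube at (-2, 3) partially overlaps it — only the 131.75 mm² overlap (of its 148.75 mm²) is removed, clipping the outline; the r=7.5 cylinder at (7, 0.5) partially overlaps it — only the 43.07 mm² overlap (of its 175.58 mm²) is removed, clipping the outline — 2 connected regions; (rotated 70° about Z; rotation is an isometry so areas/perimeters/island counts are preserved). Overall, the cross-section has 2 separate islands. Undo the 70° rotation: the query point maps to (4.002, 16.781) in the un-rotated model frame. The nearest boundary edge runs (0.00, 19.50)→(15.50, 19.50); distance from the point to it = 2.72 mm. (Shell/infill is judged within the island containing the point — the largest one.) The point is inside the cross-section and 2.72 mm from the nearest boundary — more than the 0.8 mm shell width (2 × 0.4), so it's in the infill interior.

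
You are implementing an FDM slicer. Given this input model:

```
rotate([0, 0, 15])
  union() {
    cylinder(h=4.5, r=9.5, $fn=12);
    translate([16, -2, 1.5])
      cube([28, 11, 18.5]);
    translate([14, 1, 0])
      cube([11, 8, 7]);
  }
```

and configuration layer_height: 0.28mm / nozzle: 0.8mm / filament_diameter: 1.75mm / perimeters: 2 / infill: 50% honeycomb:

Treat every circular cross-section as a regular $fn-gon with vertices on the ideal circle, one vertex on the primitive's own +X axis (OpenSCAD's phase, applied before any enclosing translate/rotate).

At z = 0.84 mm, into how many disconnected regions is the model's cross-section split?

At z = 0.84 mm: the cylinder: section is a regular 12-gon, circumradius r=9.5; the cube at (16, -2) does not reach this height (z outside [1.5, 20]); the 11×8 cube at (14, 1) contributes its full rectangle; Taking the union: the 2 present regions are separate (no shared area or edge), so areas and boundary lengths simply add and each stays a separate island — 2 connected regions; (rotated 15° about Z; rotation is an isometry so areas/perimeters/island counts are preserved). The result has 2 disconnected regions.

2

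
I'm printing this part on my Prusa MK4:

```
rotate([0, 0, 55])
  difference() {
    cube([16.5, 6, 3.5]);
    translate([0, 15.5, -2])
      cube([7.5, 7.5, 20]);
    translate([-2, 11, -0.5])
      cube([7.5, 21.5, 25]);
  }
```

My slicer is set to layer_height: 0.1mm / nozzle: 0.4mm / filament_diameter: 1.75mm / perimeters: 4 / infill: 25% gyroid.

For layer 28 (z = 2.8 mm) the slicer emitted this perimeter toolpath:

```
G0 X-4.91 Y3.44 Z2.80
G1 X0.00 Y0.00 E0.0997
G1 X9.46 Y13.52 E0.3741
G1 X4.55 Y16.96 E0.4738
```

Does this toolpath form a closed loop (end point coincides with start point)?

no

Start point (G0): (-4.91, 3.44). End point (last G1): the path does not return to the start — open.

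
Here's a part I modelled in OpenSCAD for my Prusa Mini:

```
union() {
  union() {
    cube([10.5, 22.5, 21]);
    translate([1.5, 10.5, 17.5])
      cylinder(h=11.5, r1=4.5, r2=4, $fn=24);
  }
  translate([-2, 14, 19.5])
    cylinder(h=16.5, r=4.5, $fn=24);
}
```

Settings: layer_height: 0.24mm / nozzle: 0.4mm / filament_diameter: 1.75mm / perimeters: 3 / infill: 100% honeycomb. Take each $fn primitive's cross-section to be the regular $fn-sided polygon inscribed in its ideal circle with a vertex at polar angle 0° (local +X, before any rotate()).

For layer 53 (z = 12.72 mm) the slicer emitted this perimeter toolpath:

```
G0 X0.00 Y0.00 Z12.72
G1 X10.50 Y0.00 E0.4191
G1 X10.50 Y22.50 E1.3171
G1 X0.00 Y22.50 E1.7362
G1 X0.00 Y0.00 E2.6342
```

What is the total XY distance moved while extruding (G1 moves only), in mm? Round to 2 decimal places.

Sum the Euclidean lengths of each G1 segment: total = 66.00 mm.

66.00 mm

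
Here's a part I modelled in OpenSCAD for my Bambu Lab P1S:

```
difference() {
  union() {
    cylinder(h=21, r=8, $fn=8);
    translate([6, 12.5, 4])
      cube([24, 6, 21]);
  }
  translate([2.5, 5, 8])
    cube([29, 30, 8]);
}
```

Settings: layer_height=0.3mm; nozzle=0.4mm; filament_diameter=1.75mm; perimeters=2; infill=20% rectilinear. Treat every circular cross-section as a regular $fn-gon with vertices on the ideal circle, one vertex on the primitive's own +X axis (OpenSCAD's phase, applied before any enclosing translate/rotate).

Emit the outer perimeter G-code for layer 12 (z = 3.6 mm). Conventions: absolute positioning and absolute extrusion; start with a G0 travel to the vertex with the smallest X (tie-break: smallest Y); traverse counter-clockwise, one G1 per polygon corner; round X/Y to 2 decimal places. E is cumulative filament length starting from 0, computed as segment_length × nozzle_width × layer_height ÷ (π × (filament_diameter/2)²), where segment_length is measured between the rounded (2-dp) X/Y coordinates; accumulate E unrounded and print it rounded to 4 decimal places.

At z = 3.6 mm: the cylinder: section is a regular 8-gon, circumradius r=8; the cube at (6, 12.5) is not intersected at this z (z outside [4, 25]); Combining (union): only the r=8 cylinder is present, so the union is just that shape — 1 connected region; the cube at (2.5, 5) is absent (z outside [8, 16]); After the difference (first − rest): none of the subtracted shapes is present at this height, so the result so far is unchanged — 1 connected region. The outline is a single polygon with 8 vertices. Extrusion per mm of travel: 0.4 × 0.3 / (π × 0.875²) = 0.049890. Accumulating E over each segment gives final E = 2.4445.

G0 X-8.00 Y0.00 Z3.60
G1 X-5.66 Y-5.66 E0.3056
G1 X0.00 Y-8.00 E0.6111
G1 X5.66 Y-5.66 E0.9167
G1 X8.00 Y0.00 E1.2222
G1 X5.66 Y5.66 E1.5278
G1 X0.00 Y8.00 E1.8334
G1 X-5.66 Y5.66 E2.1389
G1 X-8.00 Y0.00 E2.4445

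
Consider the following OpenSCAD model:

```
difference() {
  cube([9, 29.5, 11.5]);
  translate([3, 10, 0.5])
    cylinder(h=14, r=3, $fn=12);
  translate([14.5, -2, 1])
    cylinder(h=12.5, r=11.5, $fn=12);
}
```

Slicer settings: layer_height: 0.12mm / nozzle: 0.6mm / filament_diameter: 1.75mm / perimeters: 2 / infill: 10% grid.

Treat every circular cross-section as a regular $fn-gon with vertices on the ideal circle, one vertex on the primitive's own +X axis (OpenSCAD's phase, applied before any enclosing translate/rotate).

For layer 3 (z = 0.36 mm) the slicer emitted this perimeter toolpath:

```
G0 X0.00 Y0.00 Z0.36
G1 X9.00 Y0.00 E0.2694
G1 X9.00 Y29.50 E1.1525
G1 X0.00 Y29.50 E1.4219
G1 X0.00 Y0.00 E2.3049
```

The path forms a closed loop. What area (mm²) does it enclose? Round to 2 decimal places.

Apply the shoelace formula to the sequence of (X, Y) vertices; enclosed area = 265.50 mm².

265.50 mm²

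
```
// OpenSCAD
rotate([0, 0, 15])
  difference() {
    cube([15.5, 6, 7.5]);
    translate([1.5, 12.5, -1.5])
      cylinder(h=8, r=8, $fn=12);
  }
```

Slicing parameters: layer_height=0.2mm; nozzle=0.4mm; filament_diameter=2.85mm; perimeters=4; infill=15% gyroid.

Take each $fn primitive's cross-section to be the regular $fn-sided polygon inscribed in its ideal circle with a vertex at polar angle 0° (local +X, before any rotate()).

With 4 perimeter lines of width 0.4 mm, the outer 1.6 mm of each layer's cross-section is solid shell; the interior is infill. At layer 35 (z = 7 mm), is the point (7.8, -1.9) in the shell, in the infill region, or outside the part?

At z = 7 mm: the 15.5×6 cube contributes its full rectangle; the cylinder at (1.5, 12.5) does not reach this height (z outside [-1.5, 6.5]); Subtracting the remaining from the first: none of the subtracted shapes is present at this height, so the 15.5×6 cube is unchanged — 1 connected region; (whole slice rotated 15° about Z — lengths, areas and connectivity unchanged). Overall, the cross-section is a single solid region. Undo the 15° rotation: the query point maps to (7.042, -3.854) in the un-rotated model frame. The nearest boundary edge runs (0.00, 0.00)→(15.50, 0.00); distance from the point to it = 3.85 mm. The point is not inside any of the regions above, so it lies outside the cross-section (3.85 mm from the nearest boundary).

outside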